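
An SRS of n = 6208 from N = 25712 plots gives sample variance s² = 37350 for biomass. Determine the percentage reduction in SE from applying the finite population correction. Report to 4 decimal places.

12.9049

f = n/N = 6208/25712 = 0.24144368.
SE_no-fpc = √(s²/n) = 2.4528413; SE_fpc = √((1−f)s²/n) = 2.1363055.
Ratio = √(1−f) = 0.87095139. Reduction = 100·(1 − 0.87095139) = 12.9049%.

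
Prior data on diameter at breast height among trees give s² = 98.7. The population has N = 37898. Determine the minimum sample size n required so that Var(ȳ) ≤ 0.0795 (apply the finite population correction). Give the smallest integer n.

Without fpc, n₀ = s²/D = 98.7/0.0795 = 1241.5094.
With fpc, (1 − n/N)·s²/n ≤ D requires n ≥ n₀/(1 + n₀/N) = 1241.5094/(1 + 1241.5094/37898) = 1202.1286.
Rounding up, n = 1203.

1203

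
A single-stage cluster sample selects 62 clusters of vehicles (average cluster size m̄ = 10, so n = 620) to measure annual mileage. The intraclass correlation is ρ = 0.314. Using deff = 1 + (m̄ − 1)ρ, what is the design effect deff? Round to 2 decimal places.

3.83

deff = 1 + (10 − 1)·0.314 = 1 + 2.826 = 3.826.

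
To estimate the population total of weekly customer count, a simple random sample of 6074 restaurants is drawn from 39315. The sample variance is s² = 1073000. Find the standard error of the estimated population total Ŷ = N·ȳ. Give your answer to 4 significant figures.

Var(Ŷ) = N²·Var(ȳ) = N²·(1 − n/N)·s²/n.
f = 6074/39315 = 0.15449574; Var(ȳ) = 0.84550426·1073000/6074 = 149.36221.
Var(Ŷ) = 39315² · 149.36221 = 2.3086457 × 10^11.
SE(Ŷ) = √(2.3086457 × 10^11) = 480500.

480500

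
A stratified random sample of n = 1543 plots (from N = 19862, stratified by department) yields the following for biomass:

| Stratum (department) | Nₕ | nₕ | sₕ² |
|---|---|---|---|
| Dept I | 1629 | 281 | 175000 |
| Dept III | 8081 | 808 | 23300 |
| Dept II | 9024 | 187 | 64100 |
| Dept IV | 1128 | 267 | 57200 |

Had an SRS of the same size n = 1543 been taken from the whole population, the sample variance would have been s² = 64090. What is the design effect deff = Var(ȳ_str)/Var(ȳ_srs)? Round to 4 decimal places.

2.0251

Var(ȳ_str) = Σ Wₕ²(1−fₕ)sₕ²/nₕ with Wₕ = Nₕ/19862:
  Dept I: (1629/19862)²·(1−281/1629)·175000/281 = 3.4665443
  Dept III: (8081/19862)²·(1−808/8081)·23300/808 = 4.2961289
  Dept II: (9024/19862)²·(1−187/9024)·64100/187 = 69.290614
  Dept IV: (1128/19862)²·(1−267/1128)·57200/267 = 0.52741328
  → Var(ȳ_str) = 77.5807.
Var(ȳ_srs) = (1 − 1543/19862)·64090/1543 = 38.309204.
deff = 77.5807 / 38.309204 = 2.0251.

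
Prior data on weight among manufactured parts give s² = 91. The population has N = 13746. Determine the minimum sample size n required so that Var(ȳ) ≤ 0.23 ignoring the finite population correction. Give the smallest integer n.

396

Without fpc, n₀ = s²/D = 91/0.23 = 395.6522.
Rounding up, n = 396.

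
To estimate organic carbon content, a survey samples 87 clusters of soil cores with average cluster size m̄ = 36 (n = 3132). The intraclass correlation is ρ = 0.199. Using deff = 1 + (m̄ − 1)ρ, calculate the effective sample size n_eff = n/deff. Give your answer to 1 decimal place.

393.2

deff = 1 + (36 − 1)·0.199 = 1 + 6.965 = 7.965.
n_eff = 3132 / 7.965 = 393.2.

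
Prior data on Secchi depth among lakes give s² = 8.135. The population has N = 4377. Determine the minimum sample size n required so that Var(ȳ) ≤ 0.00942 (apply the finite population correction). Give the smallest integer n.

722

Without fpc, n₀ = s²/D = 8.135/0.00942 = 863.5881.
With fpc, (1 − n/N)·s²/n ≤ D requires n ≥ n₀/(1 + n₀/N) = 863.5881/(1 + 863.5881/4377) = 721.2788.
Rounding up, n = 722.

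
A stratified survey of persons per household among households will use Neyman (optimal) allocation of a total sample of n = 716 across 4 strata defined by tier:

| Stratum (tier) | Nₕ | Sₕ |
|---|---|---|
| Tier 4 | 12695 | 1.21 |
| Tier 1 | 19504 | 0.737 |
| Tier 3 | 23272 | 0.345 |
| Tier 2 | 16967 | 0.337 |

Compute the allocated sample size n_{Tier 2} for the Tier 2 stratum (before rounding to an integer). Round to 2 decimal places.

Neyman allocation: nₕ = n·NₕSₕ / Σⱼ NⱼSⱼ.
Σ NⱼSⱼ = 12695·1.21 + 19504·0.737 + 23272·0.345 + 16967·0.337 = 43482.117.
n_{Tier 2} = 716·16967·0.337 / 43482.117 = 94.15.

94.15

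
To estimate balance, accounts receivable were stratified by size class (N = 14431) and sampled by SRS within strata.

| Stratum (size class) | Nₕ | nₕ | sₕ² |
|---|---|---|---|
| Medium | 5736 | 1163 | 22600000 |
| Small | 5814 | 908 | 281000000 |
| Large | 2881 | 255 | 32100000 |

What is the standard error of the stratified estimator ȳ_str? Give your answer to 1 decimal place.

222.3

Var(ȳ_str) = Σₕ Wₕ²(1 − fₕ)sₕ²/nₕ with Wₕ = Nₕ/N, N = 14431.
Medium: Wₕ = 0.39747765; term = 0.39747765²·(1 − 0.20275453)·22600000/1163 = 2447.6325.
Small: Wₕ = 0.40288268; term = 0.40288268²·(1 − 0.15617475)·281000000/908 = 42386.757.
Large: Wₕ = 0.19963966; term = 0.19963966²·(1 − 0.08851093)·32100000/255 = 4573.0924.
Sum = 49407.482.
SE = √(49407.482) = 222.3.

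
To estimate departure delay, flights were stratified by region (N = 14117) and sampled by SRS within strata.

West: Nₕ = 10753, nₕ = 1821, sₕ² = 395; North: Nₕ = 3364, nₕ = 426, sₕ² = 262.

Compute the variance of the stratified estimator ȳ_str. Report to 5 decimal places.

0.13504

Var(ȳ_str) = Σₕ Wₕ²(1 − fₕ)sₕ²/nₕ with Wₕ = Nₕ/N, N = 14117.
West: Wₕ = 0.76170574; term = 0.76170574²·(1 − 0.16934809)·395/1821 = 0.10453956.
North: Wₕ = 0.23829426; term = 0.23829426²·(1 − 0.12663496)·262/426 = 0.03050104.
Sum = 0.1350406.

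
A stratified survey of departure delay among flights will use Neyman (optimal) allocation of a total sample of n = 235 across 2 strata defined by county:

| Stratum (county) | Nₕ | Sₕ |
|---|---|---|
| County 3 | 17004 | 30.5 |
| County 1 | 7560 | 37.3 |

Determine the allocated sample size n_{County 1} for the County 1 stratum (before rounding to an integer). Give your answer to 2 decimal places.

82.77

Neyman allocation: nₕ = n·NₕSₕ / Σⱼ NⱼSⱼ.
Σ NⱼSⱼ = 17004·30.5 + 7560·37.3 = 800610.
n_{County 1} = 235·7560·37.3 / 800610 = 82.77.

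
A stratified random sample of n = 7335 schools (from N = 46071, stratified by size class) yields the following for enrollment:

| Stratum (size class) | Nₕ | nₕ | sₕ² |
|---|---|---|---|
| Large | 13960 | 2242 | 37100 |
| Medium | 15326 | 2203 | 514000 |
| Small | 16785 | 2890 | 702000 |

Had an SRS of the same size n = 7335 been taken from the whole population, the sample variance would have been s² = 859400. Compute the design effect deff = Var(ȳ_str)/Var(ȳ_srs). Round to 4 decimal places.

0.5083

Var(ȳ_str) = Σ Wₕ²(1−fₕ)sₕ²/nₕ with Wₕ = Nₕ/46071:
  Large: (13960/46071)²·(1−2242/13960)·37100/2242 = 1.2753281
  Medium: (15326/46071)²·(1−2203/15326)·514000/2203 = 22.108297
  Small: (16785/46071)²·(1−2890/16785)·702000/2890 = 26.690941
  → Var(ȳ_str) = 50.074566.
Var(ȳ_srs) = (1 − 7335/46071)·859400/7335 = 98.510464.
deff = 50.074566 / 98.510464 = 0.5083.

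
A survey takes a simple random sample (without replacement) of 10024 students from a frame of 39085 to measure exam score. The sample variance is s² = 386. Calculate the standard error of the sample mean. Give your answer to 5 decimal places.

Under SRS without replacement, Var(ȳ) = (1 − f)·s²/n with f = n/N = 10024/39085 = 0.25646668.
Var(ȳ) = (1 − 0.25646668)·386/10024 = 0.74353332·0.038507582 = 0.02863167.
SE(ȳ) = √(0.02863167) = 0.16921.

0.16921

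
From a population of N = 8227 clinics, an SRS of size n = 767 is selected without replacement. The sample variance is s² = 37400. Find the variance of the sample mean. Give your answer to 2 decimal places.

Under SRS without replacement, Var(ȳ) = (1 − f)·s²/n with f = n/N = 767/8227 = 0.09322961.
Var(ȳ) = (1 − 0.09322961)·37400/767 = 0.90677039·48.761408 = 44.215401.

44.22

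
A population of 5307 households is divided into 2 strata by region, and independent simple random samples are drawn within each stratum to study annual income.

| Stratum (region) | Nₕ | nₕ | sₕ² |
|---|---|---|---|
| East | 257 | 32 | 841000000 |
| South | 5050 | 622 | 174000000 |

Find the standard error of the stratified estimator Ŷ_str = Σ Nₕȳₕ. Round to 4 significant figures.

Var(Ŷ_str) = Σₕ Nₕ²(1 − fₕ)sₕ²/nₕ.
East: 257²·(1 − 32/257)·841000000/32 = 1.5197133 × 10^12.
South: 5050²·(1 − 622/5050)·174000000/622 = 6.2554399 × 10^12.
Sum = 7.7751532 × 10^12.
SE = √(7.7751532 × 10^12) = 2.788 × 10^6.

2.788 × 10^6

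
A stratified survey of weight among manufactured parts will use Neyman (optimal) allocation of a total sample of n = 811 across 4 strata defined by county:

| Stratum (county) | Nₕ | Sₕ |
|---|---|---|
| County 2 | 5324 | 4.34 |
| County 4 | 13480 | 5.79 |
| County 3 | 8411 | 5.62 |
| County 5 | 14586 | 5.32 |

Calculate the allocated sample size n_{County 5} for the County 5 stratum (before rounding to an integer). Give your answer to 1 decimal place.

278.4

Neyman allocation: nₕ = n·NₕSₕ / Σⱼ NⱼSⱼ.
Σ NⱼSⱼ = 5324·4.34 + 13480·5.79 + 8411·5.62 + 14586·5.32 = 226022.7.
n_{County 5} = 811·14586·5.32 / 226022.7 = 278.4.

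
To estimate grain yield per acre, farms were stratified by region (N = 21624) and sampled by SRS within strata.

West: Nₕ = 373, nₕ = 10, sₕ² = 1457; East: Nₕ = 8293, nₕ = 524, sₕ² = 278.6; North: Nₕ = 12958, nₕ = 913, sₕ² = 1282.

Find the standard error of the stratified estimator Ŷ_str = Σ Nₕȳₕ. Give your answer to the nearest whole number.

16527

Var(Ŷ_str) = Σₕ Nₕ²(1 − fₕ)sₕ²/nₕ.
West: 373²·(1 − 10/373)·1457/10 = 1.9727634 × 10^7.
East: 8293²·(1 − 524/8293)·278.6/524 = 3.4255208 × 10^7.
North: 12958²·(1 − 913/12958)·1282/913 = 2.1916037 × 10^8.
Sum = 2.7314321 × 10^8.
SE = √(2.7314321 × 10^8) = 16527.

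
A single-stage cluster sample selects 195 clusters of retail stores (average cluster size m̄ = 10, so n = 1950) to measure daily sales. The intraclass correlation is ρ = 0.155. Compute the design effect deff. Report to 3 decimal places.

2.395

deff = 1 + (10 − 1)·0.155 = 1 + 1.395 = 2.395.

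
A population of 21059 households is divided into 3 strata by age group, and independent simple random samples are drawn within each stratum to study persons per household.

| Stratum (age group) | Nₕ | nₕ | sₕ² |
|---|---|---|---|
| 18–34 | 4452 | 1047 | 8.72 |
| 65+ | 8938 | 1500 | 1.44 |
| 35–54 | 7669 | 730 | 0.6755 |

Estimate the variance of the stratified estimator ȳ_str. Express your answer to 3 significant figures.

Var(ȳ_str) = Σₕ Wₕ²(1 − fₕ)sₕ²/nₕ with Wₕ = Nₕ/N, N = 21059.
18–34: Wₕ = 0.21140605; term = 0.21140605²·(1 − 0.23517520)·8.72/1047 = 2.8468631 × 10^-4.
65+: Wₕ = 0.42442661; term = 0.42442661²·(1 − 0.16782278)·1.44/1500 = 1.4391043 × 10^-4.
35–54: Wₕ = 0.36416734; term = 0.36416734²·(1 − 0.09518842)·0.6755/730 = 1.110357 × 10^-4.
Sum = 5.3963244 × 10^-4.

5.40 × 10^-4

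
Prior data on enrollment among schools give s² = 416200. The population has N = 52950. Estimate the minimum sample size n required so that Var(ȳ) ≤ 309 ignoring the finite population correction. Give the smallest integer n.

Without fpc, n₀ = s²/D = 416200/309 = 1346.9256.
Rounding up, n = 1347.

1347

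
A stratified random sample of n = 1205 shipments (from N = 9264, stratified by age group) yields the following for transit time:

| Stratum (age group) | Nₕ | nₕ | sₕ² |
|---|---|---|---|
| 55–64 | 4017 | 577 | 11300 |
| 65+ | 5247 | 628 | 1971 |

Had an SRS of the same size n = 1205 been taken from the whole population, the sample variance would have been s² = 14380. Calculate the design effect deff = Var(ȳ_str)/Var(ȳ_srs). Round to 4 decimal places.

0.3891

Var(ȳ_str) = Σ Wₕ²(1−fₕ)sₕ²/nₕ with Wₕ = Nₕ/9264:
  55–64: (4017/9264)²·(1−577/4017)·11300/577 = 3.1533038
  65+: (5247/9264)²·(1−628/5247)·1971/628 = 0.88631666
  → Var(ȳ_str) = 4.0396205.
Var(ȳ_srs) = (1 − 1205/9264)·14380/1205 = 10.381365.
deff = 4.0396205 / 10.381365 = 0.3891.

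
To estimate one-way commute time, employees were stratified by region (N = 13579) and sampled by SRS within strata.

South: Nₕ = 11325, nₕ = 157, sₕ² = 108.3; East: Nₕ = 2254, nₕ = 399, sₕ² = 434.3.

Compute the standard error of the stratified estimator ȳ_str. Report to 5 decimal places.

0.70558

Var(ȳ_str) = Σₕ Wₕ²(1 − fₕ)sₕ²/nₕ with Wₕ = Nₕ/N, N = 13579.
South: Wₕ = 0.83400840; term = 0.83400840²·(1 − 0.01386313)·108.3/157 = 0.47315871.
East: Wₕ = 0.16599160; term = 0.16599160²·(1 − 0.17701863)·434.3/399 = 0.024681934.
Sum = 0.49784064.
SE = √(0.49784064) = 0.70558.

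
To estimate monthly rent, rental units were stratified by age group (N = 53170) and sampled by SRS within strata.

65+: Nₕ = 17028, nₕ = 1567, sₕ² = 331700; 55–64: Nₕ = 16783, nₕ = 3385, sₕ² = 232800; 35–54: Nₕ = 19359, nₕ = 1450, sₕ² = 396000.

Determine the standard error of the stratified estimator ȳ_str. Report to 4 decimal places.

Var(ȳ_str) = Σₕ Wₕ²(1 − fₕ)sₕ²/nₕ with Wₕ = Nₕ/N, N = 53170.
65+: Wₕ = 0.32025578; term = 0.32025578²·(1 − 0.09202490)·331700/1567 = 19.712621.
55–64: Wₕ = 0.31564792; term = 0.31564792²·(1 − 0.20169219)·232800/3385 = 5.4701666.
35–54: Wₕ = 0.36409629; term = 0.36409629²·(1 − 0.07490056)·396000/1450 = 33.492543.
Sum = 58.675331.
SE = √(58.675331) = 7.6600.

7.6600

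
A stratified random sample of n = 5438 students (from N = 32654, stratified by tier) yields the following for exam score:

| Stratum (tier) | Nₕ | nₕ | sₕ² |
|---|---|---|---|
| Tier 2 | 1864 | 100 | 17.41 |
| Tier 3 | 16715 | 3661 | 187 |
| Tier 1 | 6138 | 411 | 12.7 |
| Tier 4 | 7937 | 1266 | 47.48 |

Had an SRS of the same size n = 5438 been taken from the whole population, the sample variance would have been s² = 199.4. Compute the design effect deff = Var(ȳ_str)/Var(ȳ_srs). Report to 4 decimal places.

0.4539

Var(ȳ_str) = Σ Wₕ²(1−fₕ)sₕ²/nₕ with Wₕ = Nₕ/32654:
  Tier 2: (1864/32654)²·(1−100/1864)·17.41/100 = 5.3687166 × 10^-4
  Tier 3: (16715/32654)²·(1−3661/16715)·187/3661 = 0.010452474
  Tier 1: (6138/32654)²·(1−411/6138)·12.7/411 = 0.0010186927
  Tier 4: (7937/32654)²·(1−1266/7937)·47.48/1266 = 0.0018623082
  → Var(ȳ_str) = 0.013870347.
Var(ȳ_srs) = (1 − 5438/32654)·199.4/5438 = 0.030561443.
deff = 0.013870347 / 0.030561443 = 0.4539.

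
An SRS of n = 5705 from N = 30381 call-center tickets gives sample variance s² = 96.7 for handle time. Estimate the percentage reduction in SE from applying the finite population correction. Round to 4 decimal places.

9.8769

f = n/N = 5705/30381 = 0.18778184.
SE_no-fpc = √(s²/n) = 0.13019233; SE_fpc = √((1−f)s²/n) = 0.11733343.
Ratio = √(1−f) = 0.90123147. Reduction = 100·(1 − 0.90123147) = 9.8769%.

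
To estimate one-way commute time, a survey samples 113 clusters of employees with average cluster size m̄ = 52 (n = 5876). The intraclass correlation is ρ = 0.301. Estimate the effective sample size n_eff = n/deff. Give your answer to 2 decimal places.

359.37

deff = 1 + (52 − 1)·0.301 = 1 + 15.351 = 16.351.
n_eff = 5876 / 16.351 = 359.37.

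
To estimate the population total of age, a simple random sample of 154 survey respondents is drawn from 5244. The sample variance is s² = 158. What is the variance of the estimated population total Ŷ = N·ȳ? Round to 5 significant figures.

2.7385 × 10^7

Var(Ŷ) = N²·Var(ȳ) = N²·(1 − n/N)·s²/n.
f = 154/5244 = 0.02936690; Var(ȳ) = 0.97063310·158/154 = 0.99584435.
Var(Ŷ) = 5244² · 0.99584435 = 2.7385258 × 10^7.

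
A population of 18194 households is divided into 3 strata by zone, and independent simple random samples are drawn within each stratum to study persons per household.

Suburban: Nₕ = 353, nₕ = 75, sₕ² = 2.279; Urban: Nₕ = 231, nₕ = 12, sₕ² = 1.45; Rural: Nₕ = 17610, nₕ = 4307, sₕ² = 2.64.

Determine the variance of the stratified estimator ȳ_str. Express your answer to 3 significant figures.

Var(ȳ_str) = Σₕ Wₕ²(1 − fₕ)sₕ²/nₕ with Wₕ = Nₕ/N, N = 18194.
Suburban: Wₕ = 0.01940200; term = 0.01940200²·(1 − 0.21246459)·2.279/75 = 9.0083693 × 10^-6.
Urban: Wₕ = 0.01269649; term = 0.01269649²·(1 − 0.05194805)·1.45/12 = 1.846658 × 10^-5.
Rural: Wₕ = 0.96790151; term = 0.96790151²·(1 − 0.24457694)·2.64/4307 = 4.3379208 × 10^-4.
Sum = 4.6126703 × 10^-4.

4.61 × 10^-4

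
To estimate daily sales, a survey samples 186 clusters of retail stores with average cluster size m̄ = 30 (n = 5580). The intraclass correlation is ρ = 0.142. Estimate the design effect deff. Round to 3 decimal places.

deff = 1 + (30 − 1)·0.142 = 1 + 4.118 = 5.118.

5.118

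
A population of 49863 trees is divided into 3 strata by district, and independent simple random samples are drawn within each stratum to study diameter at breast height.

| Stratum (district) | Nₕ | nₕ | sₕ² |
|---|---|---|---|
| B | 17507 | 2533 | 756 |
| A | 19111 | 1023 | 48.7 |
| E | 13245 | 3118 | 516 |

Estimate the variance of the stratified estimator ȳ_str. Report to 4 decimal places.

Var(ȳ_str) = Σₕ Wₕ²(1 − fₕ)sₕ²/nₕ with Wₕ = Nₕ/N, N = 49863.
B: Wₕ = 0.35110202; term = 0.35110202²·(1 − 0.14468498)·756/2533 = 0.03146874.
A: Wₕ = 0.38327016; term = 0.38327016²·(1 − 0.05352938)·48.7/1023 = 0.0066186662.
E: Wₕ = 0.26562782; term = 0.26562782²·(1 − 0.23540959)·516/3118 = 0.0089279049.
Sum = 0.047015311.

0.0470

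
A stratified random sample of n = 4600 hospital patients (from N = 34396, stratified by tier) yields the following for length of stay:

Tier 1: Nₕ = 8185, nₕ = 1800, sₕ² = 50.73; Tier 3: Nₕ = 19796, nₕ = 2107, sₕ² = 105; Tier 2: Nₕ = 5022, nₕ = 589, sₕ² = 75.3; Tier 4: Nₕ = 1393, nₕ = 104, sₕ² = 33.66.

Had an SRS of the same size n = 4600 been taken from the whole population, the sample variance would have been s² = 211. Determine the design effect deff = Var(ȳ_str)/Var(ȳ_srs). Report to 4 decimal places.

Var(ȳ_str) = Σ Wₕ²(1−fₕ)sₕ²/nₕ with Wₕ = Nₕ/34396:
  Tier 1: (8185/34396)²·(1−1800/8185)·50.73/1800 = 0.0012449619
  Tier 3: (19796/34396)²·(1−2107/19796)·105/2107 = 0.014749918
  Tier 2: (5022/34396)²·(1−589/5022)·75.3/589 = 0.0024056821
  Tier 4: (1393/34396)²·(1−104/1393)·33.66/104 = 4.9121195 × 10^-4
  → Var(ȳ_str) = 0.018891774.
Var(ȳ_srs) = (1 − 4600/34396)·211/4600 = 0.039735131.
deff = 0.018891774 / 0.039735131 = 0.4754.

0.4754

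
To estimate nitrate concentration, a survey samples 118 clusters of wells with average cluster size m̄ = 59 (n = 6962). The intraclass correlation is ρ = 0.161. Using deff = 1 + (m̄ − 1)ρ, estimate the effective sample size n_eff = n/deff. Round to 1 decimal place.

673.4

deff = 1 + (59 − 1)·0.161 = 1 + 9.338 = 10.338.
n_eff = 6962 / 10.338 = 673.4.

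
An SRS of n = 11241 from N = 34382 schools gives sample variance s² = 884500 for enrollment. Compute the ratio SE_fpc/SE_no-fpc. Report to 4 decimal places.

f = n/N = 11241/34382 = 0.32694433.
SE_no-fpc = √(s²/n) = 8.8704662; SE_fpc = √((1−f)s²/n) = 7.2773278.
Ratio = √(1−f) = 0.82039970.

0.8204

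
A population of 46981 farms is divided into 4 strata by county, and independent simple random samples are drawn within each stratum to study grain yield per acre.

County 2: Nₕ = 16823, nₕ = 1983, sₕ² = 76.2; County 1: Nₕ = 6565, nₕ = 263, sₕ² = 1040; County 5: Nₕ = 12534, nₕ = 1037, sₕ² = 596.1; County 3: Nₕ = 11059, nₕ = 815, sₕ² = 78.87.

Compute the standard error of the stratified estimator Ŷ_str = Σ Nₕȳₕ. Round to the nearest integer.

Var(Ŷ_str) = Σₕ Nₕ²(1 − fₕ)sₕ²/nₕ.
County 2: 16823²·(1 − 1983/16823)·76.2/1983 = 9.5933348 × 10^6.
County 1: 6565²·(1 − 263/6565)·1040/263 = 1.636028 × 10^8.
County 5: 12534²·(1 − 1037/12534)·596.1/1037 = 8.2835136 × 10^7.
County 3: 11059²·(1 − 815/11059)·78.87/815 = 1.0963259 × 10^7.
Sum = 2.6699453 × 10^8.
SE = √(2.6699453 × 10^8) = 16340.

16340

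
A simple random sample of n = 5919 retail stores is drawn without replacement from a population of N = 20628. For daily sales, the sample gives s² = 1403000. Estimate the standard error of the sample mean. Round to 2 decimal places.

Under SRS without replacement, Var(ȳ) = (1 − f)·s²/n with f = n/N = 5919/20628 = 0.28694008.
Var(ȳ) = (1 − 0.28694008)·1403000/5919 = 0.71305992·237.03328 = 169.01893.
SE(ȳ) = √(169.01893) = 13.00.

13.00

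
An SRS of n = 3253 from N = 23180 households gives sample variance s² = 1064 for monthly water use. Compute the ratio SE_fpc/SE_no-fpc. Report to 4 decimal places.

f = n/N = 3253/23180 = 0.14033650.
SE_no-fpc = √(s²/n) = 0.57191144; SE_fpc = √((1−f)s²/n) = 0.53026508.
Ratio = √(1−f) = 0.92718040.

0.9272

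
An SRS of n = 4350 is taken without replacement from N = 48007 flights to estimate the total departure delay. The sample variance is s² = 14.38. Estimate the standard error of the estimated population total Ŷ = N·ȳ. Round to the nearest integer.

2632

Var(Ŷ) = N²·Var(ȳ) = N²·(1 − n/N)·s²/n.
f = 4350/48007 = 0.09061179; Var(ȳ) = 0.90938821·14.38/4350 = 0.0030062075.
Var(Ŷ) = 48007² · 0.0030062075 = 6.9283224 × 10^6.
SE(Ŷ) = √(6.9283224 × 10^6) = 2632.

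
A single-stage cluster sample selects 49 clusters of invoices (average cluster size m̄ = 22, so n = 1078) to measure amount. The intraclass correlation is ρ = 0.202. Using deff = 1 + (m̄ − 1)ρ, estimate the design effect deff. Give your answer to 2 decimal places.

5.24

deff = 1 + (22 − 1)·0.202 = 1 + 4.242 = 5.242.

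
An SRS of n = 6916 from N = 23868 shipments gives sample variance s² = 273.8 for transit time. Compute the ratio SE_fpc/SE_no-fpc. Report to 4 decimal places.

0.8428

f = n/N = 6916/23868 = 0.28976035.
SE_no-fpc = √(s²/n) = 0.19897075; SE_fpc = √((1−f)s²/n) = 0.16768402.
Ratio = √(1−f) = 0.84275717.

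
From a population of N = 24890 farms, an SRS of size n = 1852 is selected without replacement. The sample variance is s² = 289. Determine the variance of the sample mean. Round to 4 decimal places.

Under SRS without replacement, Var(ȳ) = (1 − f)·s²/n with f = n/N = 1852/24890 = 0.07440739.
Var(ȳ) = (1 − 0.07440739)·289/1852 = 0.92559261·0.15604752 = 0.14443643.

0.1444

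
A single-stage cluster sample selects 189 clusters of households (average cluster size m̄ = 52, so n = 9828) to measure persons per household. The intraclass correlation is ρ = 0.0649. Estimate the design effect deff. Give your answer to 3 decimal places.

4.310

deff = 1 + (52 − 1)·0.0649 = 1 + 3.3099 = 4.3099.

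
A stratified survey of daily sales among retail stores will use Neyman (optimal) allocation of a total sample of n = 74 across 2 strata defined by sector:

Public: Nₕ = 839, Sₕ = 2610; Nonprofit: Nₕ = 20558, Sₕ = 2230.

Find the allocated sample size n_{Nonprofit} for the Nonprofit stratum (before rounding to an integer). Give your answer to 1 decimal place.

70.6

Neyman allocation: nₕ = n·NₕSₕ / Σⱼ NⱼSⱼ.
Σ NⱼSⱼ = 839·2610 + 20558·2230 = 4.803413 × 10^7.
n_{Nonprofit} = 74·20558·2230 / (4.803413 × 10^7) = 70.6.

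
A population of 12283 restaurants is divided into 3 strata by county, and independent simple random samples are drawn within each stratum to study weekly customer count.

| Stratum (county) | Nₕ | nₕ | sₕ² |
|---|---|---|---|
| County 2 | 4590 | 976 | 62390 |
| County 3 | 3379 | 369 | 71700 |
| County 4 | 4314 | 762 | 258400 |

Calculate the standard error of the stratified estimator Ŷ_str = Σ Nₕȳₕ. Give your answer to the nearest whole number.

Var(Ŷ_str) = Σₕ Nₕ²(1 − fₕ)sₕ²/nₕ.
County 2: 4590²·(1 − 976/4590)·62390/976 = 1.0603909 × 10^9.
County 3: 3379²·(1 − 369/3379)·71700/369 = 1.9762755 × 10^9.
County 4: 4314²·(1 − 762/4314)·258400/762 = 5.1962572 × 10^9.
Sum = 8.2329236 × 10^9.
SE = √(8.2329236 × 10^9) = 90735.

90735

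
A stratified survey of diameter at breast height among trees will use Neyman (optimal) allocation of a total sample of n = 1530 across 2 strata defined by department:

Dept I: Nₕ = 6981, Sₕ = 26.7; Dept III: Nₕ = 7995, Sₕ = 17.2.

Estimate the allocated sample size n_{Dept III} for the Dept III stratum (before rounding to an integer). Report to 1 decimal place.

649.6

Neyman allocation: nₕ = n·NₕSₕ / Σⱼ NⱼSⱼ.
Σ NⱼSⱼ = 6981·26.7 + 7995·17.2 = 323906.7.
n_{Dept III} = 1530·7995·17.2 / 323906.7 = 649.6.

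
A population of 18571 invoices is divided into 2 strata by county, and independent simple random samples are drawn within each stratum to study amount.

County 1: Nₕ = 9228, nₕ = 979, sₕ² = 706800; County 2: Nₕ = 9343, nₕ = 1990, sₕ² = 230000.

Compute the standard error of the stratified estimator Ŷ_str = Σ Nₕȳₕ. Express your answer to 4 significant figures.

Var(Ŷ_str) = Σₕ Nₕ²(1 − fₕ)sₕ²/nₕ.
County 1: 9228²·(1 − 979/9228)·706800/979 = 5.4956965 × 10^10.
County 2: 9343²·(1 − 1990/9343)·230000/1990 = 7.9400946 × 10^9.
Sum = 6.289706 × 10^10.
SE = √(6.289706 × 10^10) = 250800.

250800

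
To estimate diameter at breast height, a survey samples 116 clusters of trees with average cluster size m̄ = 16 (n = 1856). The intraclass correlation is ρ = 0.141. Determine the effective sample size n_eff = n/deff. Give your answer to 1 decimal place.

deff = 1 + (16 − 1)·0.141 = 1 + 2.115 = 3.115.
n_eff = 1856 / 3.115 = 595.8.

595.8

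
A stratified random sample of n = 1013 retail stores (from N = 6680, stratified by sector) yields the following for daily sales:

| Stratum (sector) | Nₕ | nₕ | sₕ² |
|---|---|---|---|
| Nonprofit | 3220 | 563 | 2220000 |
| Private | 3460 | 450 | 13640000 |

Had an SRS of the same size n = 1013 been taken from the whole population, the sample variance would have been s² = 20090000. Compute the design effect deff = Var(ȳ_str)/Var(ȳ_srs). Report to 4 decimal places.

Var(ȳ_str) = Σ Wₕ²(1−fₕ)sₕ²/nₕ with Wₕ = Nₕ/6680:
  Nonprofit: (3220/6680)²·(1−563/3220)·2220000/563 = 756.03009
  Private: (3460/6680)²·(1−450/3460)·13640000/450 = 7074.4312
  → Var(ȳ_str) = 7830.4613.
Var(ȳ_srs) = (1 − 1013/6680)·20090000/1013 = 16824.697.
deff = 7830.4613 / 16824.697 = 0.4654.

0.4654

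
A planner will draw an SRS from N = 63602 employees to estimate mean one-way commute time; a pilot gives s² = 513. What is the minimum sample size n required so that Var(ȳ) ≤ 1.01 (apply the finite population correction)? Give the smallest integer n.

504

Without fpc, n₀ = s²/D = 513/1.01 = 507.9208.
With fpc, (1 − n/N)·s²/n ≤ D requires n ≥ n₀/(1 + n₀/N) = 507.9208/(1 + 507.9208/63602) = 503.8967.
Rounding up, n = 504.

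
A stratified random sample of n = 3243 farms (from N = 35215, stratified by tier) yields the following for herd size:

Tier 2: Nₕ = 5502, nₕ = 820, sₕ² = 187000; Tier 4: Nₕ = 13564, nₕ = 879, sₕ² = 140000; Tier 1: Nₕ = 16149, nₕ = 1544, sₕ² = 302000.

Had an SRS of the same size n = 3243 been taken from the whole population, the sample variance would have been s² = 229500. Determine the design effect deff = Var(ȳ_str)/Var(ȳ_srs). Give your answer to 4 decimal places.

Var(ȳ_str) = Σ Wₕ²(1−fₕ)sₕ²/nₕ with Wₕ = Nₕ/35215:
  Tier 2: (5502/35215)²·(1−820/5502)·187000/820 = 4.7372288
  Tier 4: (13564/35215)²·(1−879/13564)·140000/879 = 22.098461
  Tier 1: (16149/35215)²·(1−1544/16149)·302000/1544 = 37.20073
  → Var(ȳ_str) = 64.03642.
Var(ȳ_srs) = (1 − 3243/35215)·229500/3243 = 64.250698.
deff = 64.03642 / 64.250698 = 0.9967.

0.9967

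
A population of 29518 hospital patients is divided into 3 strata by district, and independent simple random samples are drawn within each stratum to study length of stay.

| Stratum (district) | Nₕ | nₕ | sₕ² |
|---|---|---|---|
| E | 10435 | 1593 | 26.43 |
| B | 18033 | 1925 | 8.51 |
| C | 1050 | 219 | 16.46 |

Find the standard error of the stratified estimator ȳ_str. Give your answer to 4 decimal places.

Var(ȳ_str) = Σₕ Wₕ²(1 − fₕ)sₕ²/nₕ with Wₕ = Nₕ/N, N = 29518.
E: Wₕ = 0.35351311; term = 0.35351311²·(1 − 0.15265932)·26.43/1593 = 0.001756914.
B: Wₕ = 0.61091537; term = 0.61091537²·(1 − 0.10674874)·8.51/1925 = 0.0014737865.
C: Wₕ = 0.03557152; term = 0.03557152²·(1 − 0.20857143)·16.46/219 = 7.526658 × 10^-5.
Sum = 0.0033059671.
SE = √(0.0033059671) = 0.0575.

0.0575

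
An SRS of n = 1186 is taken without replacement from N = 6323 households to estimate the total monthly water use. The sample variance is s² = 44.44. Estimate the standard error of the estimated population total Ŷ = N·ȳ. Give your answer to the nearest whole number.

Var(Ŷ) = N²·Var(ȳ) = N²·(1 − n/N)·s²/n.
f = 1186/6323 = 0.18756919; Var(ȳ) = 0.81243081·44.44/1186 = 0.03044218.
Var(Ŷ) = 6323² · 0.03044218 = 1.2170884 × 10^6.
SE(Ŷ) = √(1.2170884 × 10^6) = 1103.

1103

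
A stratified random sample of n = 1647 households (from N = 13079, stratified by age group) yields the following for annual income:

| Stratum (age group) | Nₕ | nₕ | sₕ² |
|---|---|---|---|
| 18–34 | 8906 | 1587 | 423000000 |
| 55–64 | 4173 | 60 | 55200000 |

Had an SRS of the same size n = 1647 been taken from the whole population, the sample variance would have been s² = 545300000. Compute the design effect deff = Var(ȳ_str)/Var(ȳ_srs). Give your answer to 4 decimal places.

0.6699

Var(ȳ_str) = Σ Wₕ²(1−fₕ)sₕ²/nₕ with Wₕ = Nₕ/13079:
  18–34: (8906/13079)²·(1−1587/8906)·423000000/1587 = 101566.11
  55–64: (4173/13079)²·(1−60/4173)·55200000/60 = 92309.382
  → Var(ȳ_str) = 193875.49.
Var(ȳ_srs) = (1 − 1647/13079)·545300000/1647 = 289394.03.
deff = 193875.49 / 289394.03 = 0.6699.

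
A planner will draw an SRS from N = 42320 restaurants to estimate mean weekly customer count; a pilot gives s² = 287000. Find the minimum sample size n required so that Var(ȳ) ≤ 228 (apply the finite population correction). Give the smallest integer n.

1223

Without fpc, n₀ = s²/D = 287000/228 = 1258.7719.
With fpc, (1 − n/N)·s²/n ≤ D requires n ≥ n₀/(1 + n₀/N) = 1258.7719/(1 + 1258.7719/42320) = 1222.4123.
Rounding up, n = 1223.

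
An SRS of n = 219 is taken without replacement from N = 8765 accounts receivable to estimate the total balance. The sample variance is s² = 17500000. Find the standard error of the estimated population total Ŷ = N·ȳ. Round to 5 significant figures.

Var(Ŷ) = N²·Var(ȳ) = N²·(1 − n/N)·s²/n.
f = 219/8765 = 0.02498574; Var(ȳ) = 0.97501426·17500000/219 = 77912.099.
Var(Ŷ) = 8765² · 77912.099 = 5.9856145 × 10^12.
SE(Ŷ) = √(5.9856145 × 10^12) = 2.4466 × 10^6.

2.4466 × 10^6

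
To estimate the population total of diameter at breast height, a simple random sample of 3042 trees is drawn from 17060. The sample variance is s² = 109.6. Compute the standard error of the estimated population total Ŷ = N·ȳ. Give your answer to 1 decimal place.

Var(Ŷ) = N²·Var(ȳ) = N²·(1 − n/N)·s²/n.
f = 3042/17060 = 0.17831184; Var(ȳ) = 0.82168816·109.6/3042 = 0.029604544.
Var(Ŷ) = 17060² · 0.029604544 = 8.6162131 × 10^6.
SE(Ŷ) = √(8.6162131 × 10^6) = 2935.3.

2935.3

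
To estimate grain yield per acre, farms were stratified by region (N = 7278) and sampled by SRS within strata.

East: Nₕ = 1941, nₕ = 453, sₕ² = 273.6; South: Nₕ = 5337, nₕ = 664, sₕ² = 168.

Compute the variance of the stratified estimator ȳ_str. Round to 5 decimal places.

0.15206

Var(ȳ_str) = Σₕ Wₕ²(1 − fₕ)sₕ²/nₕ with Wₕ = Nₕ/N, N = 7278.
East: Wₕ = 0.26669415; term = 0.26669415²·(1 − 0.23338485)·273.6/453 = 0.032932315.
South: Wₕ = 0.73330585; term = 0.73330585²·(1 − 0.12441447)·168/664 = 0.11912697.
Sum = 0.15205929.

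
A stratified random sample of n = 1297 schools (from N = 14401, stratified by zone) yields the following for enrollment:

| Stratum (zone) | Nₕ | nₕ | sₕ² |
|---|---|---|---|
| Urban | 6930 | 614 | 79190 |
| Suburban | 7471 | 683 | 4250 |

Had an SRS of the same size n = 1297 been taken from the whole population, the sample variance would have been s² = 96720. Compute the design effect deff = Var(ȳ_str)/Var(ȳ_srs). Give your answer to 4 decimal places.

0.4236

Var(ȳ_str) = Σ Wₕ²(1−fₕ)sₕ²/nₕ with Wₕ = Nₕ/14401:
  Urban: (6930/14401)²·(1−614/6930)·79190/614 = 27.220245
  Suburban: (7471/14401)²·(1−683/7471)·4250/683 = 1.5216105
  → Var(ȳ_str) = 28.741856.
Var(ȳ_srs) = (1 − 1297/14401)·96720/1297 = 67.855889.
deff = 28.741856 / 67.855889 = 0.4236.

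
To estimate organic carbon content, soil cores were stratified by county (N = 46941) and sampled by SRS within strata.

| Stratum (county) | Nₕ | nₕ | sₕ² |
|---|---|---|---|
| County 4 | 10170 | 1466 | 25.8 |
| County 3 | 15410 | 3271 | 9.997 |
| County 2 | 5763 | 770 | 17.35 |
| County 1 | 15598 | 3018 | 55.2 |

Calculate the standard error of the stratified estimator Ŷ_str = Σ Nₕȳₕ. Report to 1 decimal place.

Var(Ŷ_str) = Σₕ Nₕ²(1 − fₕ)sₕ²/nₕ.
County 4: 10170²·(1 − 1466/10170)·25.8/1466 = 1.5578498 × 10^6.
County 3: 15410²·(1 − 3271/15410)·9.997/3271 = 571708.56.
County 2: 5763²·(1 − 770/5763)·17.35/770 = 648364.07.
County 1: 15598²·(1 − 3018/15598)·55.2/3018 = 3.5889665 × 10^6.
Sum = 6.3668889 × 10^6.
SE = √(6.3668889 × 10^6) = 2523.3.

2523.3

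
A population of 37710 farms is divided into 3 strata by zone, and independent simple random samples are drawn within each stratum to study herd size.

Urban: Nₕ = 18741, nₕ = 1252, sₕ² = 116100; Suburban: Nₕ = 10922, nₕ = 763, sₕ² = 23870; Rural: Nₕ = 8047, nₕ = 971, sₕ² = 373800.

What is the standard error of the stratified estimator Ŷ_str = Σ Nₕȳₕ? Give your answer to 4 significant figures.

Var(Ŷ_str) = Σₕ Nₕ²(1 − fₕ)sₕ²/nₕ.
Urban: 18741²·(1 − 1252/18741)·116100/1252 = 3.0393844 × 10^10.
Suburban: 10922²·(1 − 763/10922)·23870/763 = 3.471211 × 10^9.
Rural: 8047²·(1 − 971/8047)·373800/971 = 2.1920068 × 10^10.
Sum = 5.5785123 × 10^10.
SE = √(5.5785123 × 10^10) = 236200.

236200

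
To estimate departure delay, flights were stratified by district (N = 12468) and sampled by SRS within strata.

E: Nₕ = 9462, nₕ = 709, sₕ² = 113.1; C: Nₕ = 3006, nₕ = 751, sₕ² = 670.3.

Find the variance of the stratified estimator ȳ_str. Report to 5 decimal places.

0.12391

Var(ȳ_str) = Σₕ Wₕ²(1 − fₕ)sₕ²/nₕ with Wₕ = Nₕ/N, N = 12468.
E: Wₕ = 0.75890279; term = 0.75890279²·(1 − 0.07493130)·113.1/709 = 0.084988987.
C: Wₕ = 0.24109721; term = 0.24109721²·(1 − 0.24983367)·670.3/751 = 0.038919855.
Sum = 0.12390884.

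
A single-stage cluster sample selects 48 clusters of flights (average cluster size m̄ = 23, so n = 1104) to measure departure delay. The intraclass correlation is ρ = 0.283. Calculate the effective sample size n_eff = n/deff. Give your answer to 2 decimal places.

deff = 1 + (23 − 1)·0.283 = 1 + 6.226 = 7.226.
n_eff = 1104 / 7.226 = 152.78.

152.78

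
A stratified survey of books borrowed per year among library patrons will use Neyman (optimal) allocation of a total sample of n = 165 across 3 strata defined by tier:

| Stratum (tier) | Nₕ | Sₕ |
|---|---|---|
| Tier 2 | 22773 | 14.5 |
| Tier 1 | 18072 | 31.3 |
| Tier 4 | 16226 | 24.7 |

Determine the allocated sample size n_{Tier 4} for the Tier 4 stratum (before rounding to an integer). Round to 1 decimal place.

51.0

Neyman allocation: nₕ = n·NₕSₕ / Σⱼ NⱼSⱼ.
Σ NⱼSⱼ = 22773·14.5 + 18072·31.3 + 16226·24.7 = 1.2966443 × 10^6.
n_{Tier 4} = 165·16226·24.7 / (1.2966443 × 10^6) = 51.0.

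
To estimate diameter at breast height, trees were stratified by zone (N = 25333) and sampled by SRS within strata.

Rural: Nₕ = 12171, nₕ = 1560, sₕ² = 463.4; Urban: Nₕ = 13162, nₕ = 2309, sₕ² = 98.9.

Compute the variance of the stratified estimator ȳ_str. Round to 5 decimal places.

Var(ȳ_str) = Σₕ Wₕ²(1 − fₕ)sₕ²/nₕ with Wₕ = Nₕ/N, N = 25333.
Rural: Wₕ = 0.48044053; term = 0.48044053²·(1 − 0.12817353)·463.4/1560 = 0.059777915.
Urban: Wₕ = 0.51955947; term = 0.51955947²·(1 − 0.17542927)·98.9/2309 = 0.0095339046.
Sum = 0.06931182.

0.06931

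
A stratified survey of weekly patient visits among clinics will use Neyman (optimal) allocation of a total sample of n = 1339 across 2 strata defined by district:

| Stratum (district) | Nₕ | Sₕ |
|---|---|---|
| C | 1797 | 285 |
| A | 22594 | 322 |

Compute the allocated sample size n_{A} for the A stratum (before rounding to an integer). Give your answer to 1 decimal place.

1250.9

Neyman allocation: nₕ = n·NₕSₕ / Σⱼ NⱼSⱼ.
Σ NⱼSⱼ = 1797·285 + 22594·322 = 7.787413 × 10^6.
n_{A} = 1339·22594·322 / (7.787413 × 10^6) = 1250.9.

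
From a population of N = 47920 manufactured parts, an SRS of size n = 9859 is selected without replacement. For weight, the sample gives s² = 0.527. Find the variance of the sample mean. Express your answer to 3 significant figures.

4.25 × 10^-5

Under SRS without replacement, Var(ȳ) = (1 − f)·s²/n with f = n/N = 9859/47920 = 0.20573873.
Var(ȳ) = (1 − 0.20573873)·0.527/9859 = 0.79426127·5.3453697 × 10^-5 = 4.2456201 × 10^-5.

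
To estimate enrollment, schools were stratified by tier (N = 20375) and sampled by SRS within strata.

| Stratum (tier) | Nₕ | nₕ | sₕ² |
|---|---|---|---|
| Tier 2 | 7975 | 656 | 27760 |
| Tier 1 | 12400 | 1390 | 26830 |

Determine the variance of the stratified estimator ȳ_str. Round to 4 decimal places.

12.2976

Var(ȳ_str) = Σₕ Wₕ²(1 − fₕ)sₕ²/nₕ with Wₕ = Nₕ/N, N = 20375.
Tier 2: Wₕ = 0.39141104; term = 0.39141104²·(1 − 0.08225705)·27760/656 = 5.9498063.
Tier 1: Wₕ = 0.60858896; term = 0.60858896²·(1 − 0.11209677)·26830/1390 = 6.3477475.
Sum = 12.297554.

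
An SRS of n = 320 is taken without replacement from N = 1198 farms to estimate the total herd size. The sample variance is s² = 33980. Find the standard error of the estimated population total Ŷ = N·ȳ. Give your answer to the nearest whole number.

Var(Ŷ) = N²·Var(ȳ) = N²·(1 − n/N)·s²/n.
f = 320/1198 = 0.26711185; Var(ȳ) = 0.73288815·33980/320 = 77.82356.
Var(Ŷ) = 1198² · 77.82356 = 1.1169268 × 10^8.
SE(Ŷ) = √(1.1169268 × 10^8) = 10568.

10568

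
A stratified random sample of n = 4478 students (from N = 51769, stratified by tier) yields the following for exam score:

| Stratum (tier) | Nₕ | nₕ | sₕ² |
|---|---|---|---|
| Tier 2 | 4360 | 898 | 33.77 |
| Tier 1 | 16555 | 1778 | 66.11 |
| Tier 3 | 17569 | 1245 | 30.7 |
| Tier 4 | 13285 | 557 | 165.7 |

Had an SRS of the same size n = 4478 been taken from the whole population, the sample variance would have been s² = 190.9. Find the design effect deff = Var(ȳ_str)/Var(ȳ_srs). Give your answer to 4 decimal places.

0.6423

Var(ȳ_str) = Σ Wₕ²(1−fₕ)sₕ²/nₕ with Wₕ = Nₕ/51769:
  Tier 2: (4360/51769)²·(1−898/4360)·33.77/898 = 2.1180135 × 10^-4
  Tier 1: (16555/51769)²·(1−1778/16555)·66.11/1778 = 0.0033939959
  Tier 3: (17569/51769)²·(1−1245/17569)·30.7/1245 = 0.0026387795
  Tier 4: (13285/51769)²·(1−557/13285)·165.7/557 = 0.018769361
  → Var(ȳ_str) = 0.025013938.
Var(ȳ_srs) = (1 − 4478/51769)·190.9/4478 = 0.038943104.
deff = 0.025013938 / 0.038943104 = 0.6423.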